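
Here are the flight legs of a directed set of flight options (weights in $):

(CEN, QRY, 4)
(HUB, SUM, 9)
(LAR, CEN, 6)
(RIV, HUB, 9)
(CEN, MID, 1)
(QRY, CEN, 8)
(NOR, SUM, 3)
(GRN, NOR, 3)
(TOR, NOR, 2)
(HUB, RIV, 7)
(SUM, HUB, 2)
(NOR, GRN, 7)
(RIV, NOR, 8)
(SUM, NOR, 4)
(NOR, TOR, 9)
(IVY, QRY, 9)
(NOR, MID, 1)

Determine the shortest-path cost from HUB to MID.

Settle nodes by increasing distance from HUB:
HUB: 0
RIV: 7  (via HUB)
SUM: 9  (via HUB)
NOR: 13  (via SUM)
MID: 14  (via NOR)
Shortest route: HUB–SUM–NOR–MID = $14.

$14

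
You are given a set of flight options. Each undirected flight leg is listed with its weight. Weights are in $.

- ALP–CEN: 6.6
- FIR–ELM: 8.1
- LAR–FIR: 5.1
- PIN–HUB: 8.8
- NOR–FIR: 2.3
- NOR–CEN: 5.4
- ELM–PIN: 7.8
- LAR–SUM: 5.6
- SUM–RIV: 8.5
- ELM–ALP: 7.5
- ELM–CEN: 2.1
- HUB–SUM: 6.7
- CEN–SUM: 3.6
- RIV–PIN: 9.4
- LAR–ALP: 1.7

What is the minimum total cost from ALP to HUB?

Running Dijkstra from ALP:
ALP: 0
LAR: 1.7  (via ALP)
CEN: 6.6  (via ALP)
FIR: 6.8  (via LAR)
SUM: 7.3  (via LAR)
ELM: 7.5  (via ALP)
NOR: 9.1  (via FIR)
HUB: 14  (via SUM)
Shortest route: ALP–LAR–SUM–HUB = $14.

$14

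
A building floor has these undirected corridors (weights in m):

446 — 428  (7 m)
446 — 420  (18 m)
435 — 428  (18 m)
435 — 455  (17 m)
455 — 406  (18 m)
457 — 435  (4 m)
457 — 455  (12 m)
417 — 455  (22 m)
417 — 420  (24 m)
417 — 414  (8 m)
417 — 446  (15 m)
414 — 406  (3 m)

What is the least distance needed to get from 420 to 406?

35 m

Settle nodes by increasing distance from 420:
420: 0
446: 18  (via 420)
417: 24  (via 420)
428: 25  (via 446)
414: 32  (via 417)
406: 35  (via 414)
Shortest route: 420 → 417 → 414 → 406 = 35 m.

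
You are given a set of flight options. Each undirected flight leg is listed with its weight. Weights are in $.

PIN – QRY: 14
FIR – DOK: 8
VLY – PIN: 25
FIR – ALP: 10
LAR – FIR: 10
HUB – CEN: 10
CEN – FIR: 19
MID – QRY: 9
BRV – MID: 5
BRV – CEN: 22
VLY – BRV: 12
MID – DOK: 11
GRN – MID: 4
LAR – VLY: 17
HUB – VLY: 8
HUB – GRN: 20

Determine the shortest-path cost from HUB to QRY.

$33

Candidate routes:
HUB–VLY–BRV–MID–QRY: 8+12+5+9 = 34
HUB–GRN–MID–QRY: 20+4+9 = 33
Cheapest is HUB–GRN–MID–QRY at $33.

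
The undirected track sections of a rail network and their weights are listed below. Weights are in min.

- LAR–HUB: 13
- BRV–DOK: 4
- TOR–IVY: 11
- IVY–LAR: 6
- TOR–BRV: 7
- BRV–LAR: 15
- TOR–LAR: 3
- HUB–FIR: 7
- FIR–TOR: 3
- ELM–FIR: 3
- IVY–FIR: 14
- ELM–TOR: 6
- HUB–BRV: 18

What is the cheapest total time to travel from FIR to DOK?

Running Dijkstra from FIR:
FIR: 0
ELM: 3  (via FIR)
TOR: 3  (via FIR)
LAR: 6  (via TOR)
HUB: 7  (via FIR)
BRV: 10  (via TOR)
IVY: 12  (via LAR)
DOK: 14  (via BRV)
Shortest route: FIR–TOR–BRV–DOK = 14 min.

14 min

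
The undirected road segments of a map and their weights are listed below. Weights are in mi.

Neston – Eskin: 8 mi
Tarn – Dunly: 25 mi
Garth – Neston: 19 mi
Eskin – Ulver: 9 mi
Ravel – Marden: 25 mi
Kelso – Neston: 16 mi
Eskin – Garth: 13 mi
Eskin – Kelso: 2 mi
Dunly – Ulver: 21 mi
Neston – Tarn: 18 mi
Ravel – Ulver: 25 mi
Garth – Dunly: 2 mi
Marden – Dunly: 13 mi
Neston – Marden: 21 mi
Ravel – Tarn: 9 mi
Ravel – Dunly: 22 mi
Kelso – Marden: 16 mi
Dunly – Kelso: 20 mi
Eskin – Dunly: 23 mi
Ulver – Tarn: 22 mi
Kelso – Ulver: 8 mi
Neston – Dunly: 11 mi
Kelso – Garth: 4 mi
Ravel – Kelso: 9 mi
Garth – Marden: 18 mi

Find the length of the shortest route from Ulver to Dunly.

Enumerating some paths:
Ulver–Kelso–Garth–Dunly: 8+4+2 = 14
Ulver–Eskin–Kelso–Garth–Dunly: 9+2+4+2 = 17
Cheapest is Ulver–Kelso–Garth–Dunly at 14 mi.

14 mi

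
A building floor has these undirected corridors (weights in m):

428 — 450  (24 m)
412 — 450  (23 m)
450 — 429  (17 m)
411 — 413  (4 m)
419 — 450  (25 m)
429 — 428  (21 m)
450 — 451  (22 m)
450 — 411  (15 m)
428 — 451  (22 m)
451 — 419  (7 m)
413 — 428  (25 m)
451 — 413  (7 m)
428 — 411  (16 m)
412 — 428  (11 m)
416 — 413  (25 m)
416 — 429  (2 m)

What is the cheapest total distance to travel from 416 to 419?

Compare a few routes:
416 - 413 - 451 - 419: 25+7+7 = 39
416 - 429 - 450 - 419: 2+17+25 = 44
Cheapest is 416 - 413 - 451 - 419 at 39 m.

39 m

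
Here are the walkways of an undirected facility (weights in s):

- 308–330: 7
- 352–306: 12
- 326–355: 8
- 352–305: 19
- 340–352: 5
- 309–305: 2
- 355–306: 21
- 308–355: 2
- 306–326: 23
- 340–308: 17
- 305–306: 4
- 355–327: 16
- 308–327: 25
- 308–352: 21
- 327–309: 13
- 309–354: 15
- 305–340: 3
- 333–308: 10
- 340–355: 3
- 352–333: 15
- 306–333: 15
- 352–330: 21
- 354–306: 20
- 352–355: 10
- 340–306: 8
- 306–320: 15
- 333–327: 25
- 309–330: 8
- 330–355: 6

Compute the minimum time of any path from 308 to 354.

25 s

Candidate routes:
308 - 355 - 330 - 309 - 354: 2+6+8+15 = 31
308 - 355 - 340 - 305 - 309 - 354: 2+3+3+2+15 = 25
308 - 330 - 309 - 354: 7+8+15 = 30
Cheapest is 308 - 355 - 340 - 305 - 309 - 354 at 25 s.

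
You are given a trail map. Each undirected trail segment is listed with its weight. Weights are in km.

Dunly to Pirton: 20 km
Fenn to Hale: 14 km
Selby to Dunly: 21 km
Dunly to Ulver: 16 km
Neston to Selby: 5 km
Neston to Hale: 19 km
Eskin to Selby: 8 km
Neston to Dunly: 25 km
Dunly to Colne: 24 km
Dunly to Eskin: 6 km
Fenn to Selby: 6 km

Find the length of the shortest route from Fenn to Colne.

44 km

Enumerating some paths:
Fenn–Selby–Neston–Dunly–Colne: 6+5+25+24 = 60
Fenn–Selby–Eskin–Dunly–Colne: 6+8+6+24 = 44
Fenn–Selby–Dunly–Colne: 6+21+24 = 51
The minimum is 44 km via Fenn–Selby–Eskin–Dunly–Colne.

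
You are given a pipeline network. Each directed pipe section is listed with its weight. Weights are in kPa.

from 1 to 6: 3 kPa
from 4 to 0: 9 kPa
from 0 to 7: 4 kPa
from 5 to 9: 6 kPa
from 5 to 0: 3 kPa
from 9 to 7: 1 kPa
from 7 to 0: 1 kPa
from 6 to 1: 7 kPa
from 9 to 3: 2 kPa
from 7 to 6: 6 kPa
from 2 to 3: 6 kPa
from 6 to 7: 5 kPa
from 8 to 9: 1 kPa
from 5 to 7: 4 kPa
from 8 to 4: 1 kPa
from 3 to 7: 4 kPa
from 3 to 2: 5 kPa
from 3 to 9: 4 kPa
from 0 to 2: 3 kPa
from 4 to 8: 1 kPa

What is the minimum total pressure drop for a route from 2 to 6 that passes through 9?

17 kPa

Best 2 to 9: 2–3–9 costing 10
Best 9 to 6: 9–7–6 costing 7
Total via 9: 10 + 7 = 17 kPa.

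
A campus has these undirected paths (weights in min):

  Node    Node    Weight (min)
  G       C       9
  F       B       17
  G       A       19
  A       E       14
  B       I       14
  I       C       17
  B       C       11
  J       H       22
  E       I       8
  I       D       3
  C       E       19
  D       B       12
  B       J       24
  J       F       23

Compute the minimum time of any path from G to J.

44 min

Compare a few routes:
G - C - B - F - J: 9+11+17+23 = 60
G - C - B - J: 9+11+24 = 44
The minimum is 44 min via G - C - B - J.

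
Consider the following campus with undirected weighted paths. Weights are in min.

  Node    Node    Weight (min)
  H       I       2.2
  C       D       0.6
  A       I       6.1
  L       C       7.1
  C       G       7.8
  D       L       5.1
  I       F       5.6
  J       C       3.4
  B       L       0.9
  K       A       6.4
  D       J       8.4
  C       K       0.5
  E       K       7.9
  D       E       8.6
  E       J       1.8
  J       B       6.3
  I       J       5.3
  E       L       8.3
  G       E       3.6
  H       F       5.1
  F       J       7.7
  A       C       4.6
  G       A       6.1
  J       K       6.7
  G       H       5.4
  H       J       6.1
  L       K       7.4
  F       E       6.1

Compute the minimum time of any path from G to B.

11.7 min

Settle nodes by increasing distance from G:
G: 0
E: 3.6  (via G)
H: 5.4  (via G)
J: 5.4  (via E)
A: 6.1  (via G)
I: 7.6  (via H)
C: 7.8  (via G)
K: 8.3  (via C)
D: 8.4  (via C)
F: 9.7  (via E)
B: 11.7  (via J)
Shortest route: G → E → J → B = 11.7 min.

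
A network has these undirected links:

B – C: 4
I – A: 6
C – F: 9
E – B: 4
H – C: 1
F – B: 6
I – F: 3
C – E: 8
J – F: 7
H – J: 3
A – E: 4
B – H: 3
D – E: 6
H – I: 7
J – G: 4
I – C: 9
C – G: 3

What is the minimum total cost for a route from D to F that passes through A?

Best D to A: D–E–A costing 10
Shortest A→F: A–I–F = 9
Total via A: 10 + 9 = 19.

19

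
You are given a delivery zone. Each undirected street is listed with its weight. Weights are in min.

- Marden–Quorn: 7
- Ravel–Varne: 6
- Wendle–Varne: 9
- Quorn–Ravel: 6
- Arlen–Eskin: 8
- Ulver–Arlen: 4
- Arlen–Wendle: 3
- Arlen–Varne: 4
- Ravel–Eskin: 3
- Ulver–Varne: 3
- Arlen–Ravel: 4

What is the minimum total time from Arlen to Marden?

Enumerating some paths:
Arlen → Ravel → Quorn → Marden: 4+6+7 = 17
Arlen → Varne → Ravel → Quorn → Marden: 4+6+6+7 = 23
Arlen → Eskin → Ravel → Quorn → Marden: 8+3+6+7 = 24
Cheapest is Arlen → Ravel → Quorn → Marden at 17 min.

17 min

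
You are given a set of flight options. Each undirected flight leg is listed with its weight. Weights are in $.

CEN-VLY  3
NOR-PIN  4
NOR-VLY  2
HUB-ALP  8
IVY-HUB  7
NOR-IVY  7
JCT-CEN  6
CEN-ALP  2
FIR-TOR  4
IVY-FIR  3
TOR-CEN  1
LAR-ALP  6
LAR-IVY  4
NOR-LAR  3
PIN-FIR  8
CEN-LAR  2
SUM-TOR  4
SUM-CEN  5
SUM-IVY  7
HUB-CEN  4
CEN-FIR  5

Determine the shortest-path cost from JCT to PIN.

Settle nodes by increasing distance from JCT:
JCT: 0
CEN: 6  (via JCT)
TOR: 7  (via CEN)
ALP: 8  (via CEN)
LAR: 8  (via CEN)
VLY: 9  (via CEN)
HUB: 10  (via CEN)
NOR: 11  (via LAR)
FIR: 11  (via CEN)
SUM: 11  (via CEN)
IVY: 12  (via LAR)
PIN: 15  (via NOR)
Shortest route: JCT–CEN–LAR–NOR–PIN = $15.

$15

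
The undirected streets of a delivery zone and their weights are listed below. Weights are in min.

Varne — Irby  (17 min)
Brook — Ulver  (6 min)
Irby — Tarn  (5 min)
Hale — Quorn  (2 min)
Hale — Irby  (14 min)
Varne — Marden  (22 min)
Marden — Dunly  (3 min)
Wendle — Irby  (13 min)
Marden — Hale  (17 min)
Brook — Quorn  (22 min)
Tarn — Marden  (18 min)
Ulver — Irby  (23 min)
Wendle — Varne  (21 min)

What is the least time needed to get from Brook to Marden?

41 min

Candidate routes:
Brook → Ulver → Irby → Hale → Marden: 6+23+14+17 = 60
Brook → Quorn → Hale → Marden: 22+2+17 = 41
Brook → Ulver → Irby → Tarn → Marden: 6+23+5+18 = 52
Cheapest is Brook → Quorn → Hale → Marden at 41 min.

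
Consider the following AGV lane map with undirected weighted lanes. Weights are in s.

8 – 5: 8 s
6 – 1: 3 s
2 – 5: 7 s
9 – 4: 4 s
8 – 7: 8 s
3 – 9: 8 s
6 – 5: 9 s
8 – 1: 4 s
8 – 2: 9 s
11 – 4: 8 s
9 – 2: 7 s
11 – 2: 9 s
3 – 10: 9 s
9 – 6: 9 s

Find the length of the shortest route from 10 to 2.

Candidate routes:
10 → 3 → 9 → 4 → 11 → 2: 9+8+4+8+9 = 38
10 → 3 → 9 → 6 → 1 → 8 → 2: 9+8+9+3+4+9 = 42
10 → 3 → 9 → 2: 9+8+7 = 24
10 → 3 → 9 → 6 → 5 → 2: 9+8+9+9+7 = 42
Cheapest is 10 → 3 → 9 → 2 at 24 s.

24 s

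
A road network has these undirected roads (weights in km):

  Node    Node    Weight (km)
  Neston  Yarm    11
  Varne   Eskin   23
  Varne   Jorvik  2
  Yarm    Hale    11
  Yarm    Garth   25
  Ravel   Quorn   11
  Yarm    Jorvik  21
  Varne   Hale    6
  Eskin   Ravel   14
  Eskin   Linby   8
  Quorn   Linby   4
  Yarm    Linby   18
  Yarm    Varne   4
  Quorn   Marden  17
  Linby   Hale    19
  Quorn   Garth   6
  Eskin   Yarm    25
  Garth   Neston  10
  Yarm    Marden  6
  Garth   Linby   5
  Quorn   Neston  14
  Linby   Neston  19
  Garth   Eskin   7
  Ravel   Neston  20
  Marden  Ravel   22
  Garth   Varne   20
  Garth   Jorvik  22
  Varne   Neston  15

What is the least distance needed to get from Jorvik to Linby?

Compare a few routes:
Jorvik → Garth → Linby: 22+5 = 27
Jorvik → Varne → Hale → Linby: 2+6+19 = 27
Jorvik → Varne → Garth → Linby: 2+20+5 = 27
Jorvik → Varne → Yarm → Linby: 2+4+18 = 24
The minimum is 24 km via Jorvik → Varne → Yarm → Linby.

24 km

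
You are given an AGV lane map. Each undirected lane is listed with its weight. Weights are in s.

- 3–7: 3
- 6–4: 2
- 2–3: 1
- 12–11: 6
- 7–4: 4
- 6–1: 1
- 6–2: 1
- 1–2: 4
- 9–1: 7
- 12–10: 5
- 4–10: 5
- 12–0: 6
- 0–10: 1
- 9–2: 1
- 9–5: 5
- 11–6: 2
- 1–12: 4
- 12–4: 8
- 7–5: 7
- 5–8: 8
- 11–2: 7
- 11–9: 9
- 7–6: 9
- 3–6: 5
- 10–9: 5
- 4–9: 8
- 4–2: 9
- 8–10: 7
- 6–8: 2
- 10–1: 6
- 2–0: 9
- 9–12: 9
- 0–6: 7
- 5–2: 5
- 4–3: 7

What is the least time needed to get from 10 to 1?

6 s

Running Dijkstra from 10:
10: 0
0: 1  (via 10)
4: 5  (via 10)
9: 5  (via 10)
12: 5  (via 10)
1: 6  (via 10)
Shortest route: 10 → 1 = 6 s.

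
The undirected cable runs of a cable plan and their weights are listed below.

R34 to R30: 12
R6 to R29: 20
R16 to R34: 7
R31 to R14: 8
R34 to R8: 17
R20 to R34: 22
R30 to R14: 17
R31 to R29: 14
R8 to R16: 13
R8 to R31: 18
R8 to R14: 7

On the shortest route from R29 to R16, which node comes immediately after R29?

Compare a few routes:
R29–R31–R14–R8–R34–R16: 14+8+7+17+7 = 53
R29–R31–R14–R8–R16: 14+8+7+13 = 42
R29–R31–R8–R16: 14+18+13 = 45
The minimum is 42 via R29–R31–R14–R8–R16.
So from R29 the first move is to R31.

R31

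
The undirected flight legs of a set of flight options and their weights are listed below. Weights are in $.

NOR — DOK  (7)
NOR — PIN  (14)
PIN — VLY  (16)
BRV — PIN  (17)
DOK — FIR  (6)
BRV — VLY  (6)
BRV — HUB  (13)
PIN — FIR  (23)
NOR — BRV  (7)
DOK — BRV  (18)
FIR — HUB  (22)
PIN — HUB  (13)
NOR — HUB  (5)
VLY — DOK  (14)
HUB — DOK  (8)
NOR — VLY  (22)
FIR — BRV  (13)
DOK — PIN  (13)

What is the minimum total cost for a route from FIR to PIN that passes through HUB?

Best FIR to HUB: FIR–DOK–HUB costing 14
Shortest HUB→PIN: HUB–PIN = 13
Total via HUB: 14 + 13 = $27.

$27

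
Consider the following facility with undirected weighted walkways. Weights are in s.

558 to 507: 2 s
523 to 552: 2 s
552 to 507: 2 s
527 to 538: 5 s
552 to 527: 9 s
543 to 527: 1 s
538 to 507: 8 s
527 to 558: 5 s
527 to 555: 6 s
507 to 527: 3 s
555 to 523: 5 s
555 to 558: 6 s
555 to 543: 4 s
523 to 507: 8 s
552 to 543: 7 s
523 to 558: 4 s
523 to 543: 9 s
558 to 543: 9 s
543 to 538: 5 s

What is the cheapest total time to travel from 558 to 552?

4 s

Compare a few routes:
558 - 507 - 552: 2+2 = 4
558 - 527 - 507 - 552: 5+3+2 = 10
558 - 523 - 552: 4+2 = 6
Cheapest is 558 - 507 - 552 at 4 s.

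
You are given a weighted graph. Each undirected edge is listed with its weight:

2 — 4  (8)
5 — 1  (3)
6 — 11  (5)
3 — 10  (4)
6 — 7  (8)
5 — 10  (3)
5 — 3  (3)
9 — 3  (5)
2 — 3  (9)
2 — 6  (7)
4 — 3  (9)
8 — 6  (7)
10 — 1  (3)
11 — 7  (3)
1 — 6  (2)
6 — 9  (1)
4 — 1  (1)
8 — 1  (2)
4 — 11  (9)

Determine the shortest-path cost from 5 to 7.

13

Running Dijkstra from 5:
5: 0
1: 3  (via 5)
3: 3  (via 5)
10: 3  (via 5)
4: 4  (via 1)
6: 5  (via 1)
8: 5  (via 1)
9: 6  (via 6)
11: 10  (via 6)
2: 12  (via 3)
7: 13  (via 6)
Shortest route: 5 → 1 → 6 → 7 = 13.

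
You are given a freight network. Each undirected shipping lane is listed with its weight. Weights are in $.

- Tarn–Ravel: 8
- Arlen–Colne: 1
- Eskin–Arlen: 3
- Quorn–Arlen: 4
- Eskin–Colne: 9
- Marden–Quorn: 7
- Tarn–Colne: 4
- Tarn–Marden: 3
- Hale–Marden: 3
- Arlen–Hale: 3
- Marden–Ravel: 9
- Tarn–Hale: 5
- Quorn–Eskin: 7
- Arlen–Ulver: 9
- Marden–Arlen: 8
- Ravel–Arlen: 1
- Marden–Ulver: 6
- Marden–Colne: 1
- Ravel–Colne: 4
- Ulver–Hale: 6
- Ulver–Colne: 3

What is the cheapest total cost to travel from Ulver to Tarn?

$7

Running Dijkstra from Ulver:
Ulver: 0
Colne: 3  (via Ulver)
Marden: 4  (via Colne)
Arlen: 4  (via Colne)
Ravel: 5  (via Arlen)
Hale: 6  (via Ulver)
Eskin: 7  (via Arlen)
Tarn: 7  (via Colne)
Shortest route: Ulver → Colne → Tarn = $7.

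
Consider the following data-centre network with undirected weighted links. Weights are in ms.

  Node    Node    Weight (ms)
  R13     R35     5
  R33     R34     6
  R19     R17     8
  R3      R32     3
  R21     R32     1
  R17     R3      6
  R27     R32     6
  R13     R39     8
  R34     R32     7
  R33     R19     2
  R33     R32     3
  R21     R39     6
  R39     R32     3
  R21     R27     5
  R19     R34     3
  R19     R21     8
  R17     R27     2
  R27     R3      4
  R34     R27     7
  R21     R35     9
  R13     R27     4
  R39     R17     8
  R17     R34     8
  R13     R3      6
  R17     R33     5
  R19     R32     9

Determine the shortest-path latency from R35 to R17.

11 ms

Settle nodes by increasing distance from R35:
R35: 0
R13: 5  (via R35)
R21: 9  (via R35)
R27: 9  (via R13)
R32: 10  (via R21)
R3: 11  (via R13)
R17: 11  (via R27)
Shortest route: R35–R13–R27–R17 = 11 ms.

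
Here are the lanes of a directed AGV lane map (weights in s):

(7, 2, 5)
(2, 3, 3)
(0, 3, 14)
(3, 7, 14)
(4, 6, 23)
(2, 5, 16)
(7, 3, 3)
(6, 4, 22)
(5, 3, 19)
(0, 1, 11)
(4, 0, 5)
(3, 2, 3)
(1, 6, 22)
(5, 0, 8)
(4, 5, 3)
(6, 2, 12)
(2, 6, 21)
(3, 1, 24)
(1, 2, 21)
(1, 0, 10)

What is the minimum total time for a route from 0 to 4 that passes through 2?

Best 0 to 2: 0 → 3 → 2 costing 17
Shortest 2→4: 2 → 6 → 4 = 43
Total via 2: 17 + 43 = 60 s.

60 s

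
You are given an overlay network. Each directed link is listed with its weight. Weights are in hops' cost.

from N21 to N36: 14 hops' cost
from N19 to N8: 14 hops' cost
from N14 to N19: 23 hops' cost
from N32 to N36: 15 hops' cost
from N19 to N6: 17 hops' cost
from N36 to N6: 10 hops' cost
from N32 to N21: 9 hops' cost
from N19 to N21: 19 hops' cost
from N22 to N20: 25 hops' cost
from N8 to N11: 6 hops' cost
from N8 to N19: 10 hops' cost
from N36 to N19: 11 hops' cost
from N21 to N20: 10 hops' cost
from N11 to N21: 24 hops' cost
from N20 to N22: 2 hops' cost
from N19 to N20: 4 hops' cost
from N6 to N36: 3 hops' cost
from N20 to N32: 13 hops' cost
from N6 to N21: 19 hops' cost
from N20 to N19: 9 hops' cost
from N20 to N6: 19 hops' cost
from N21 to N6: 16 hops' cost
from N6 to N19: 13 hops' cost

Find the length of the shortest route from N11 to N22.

Settle nodes by increasing distance from N11:
N11: 0
N21: 24  (via N11)
N20: 34  (via N21)
N22: 36  (via N20)
Shortest route: N11 → N21 → N20 → N22 = 36 hops' cost.

36 hops' cost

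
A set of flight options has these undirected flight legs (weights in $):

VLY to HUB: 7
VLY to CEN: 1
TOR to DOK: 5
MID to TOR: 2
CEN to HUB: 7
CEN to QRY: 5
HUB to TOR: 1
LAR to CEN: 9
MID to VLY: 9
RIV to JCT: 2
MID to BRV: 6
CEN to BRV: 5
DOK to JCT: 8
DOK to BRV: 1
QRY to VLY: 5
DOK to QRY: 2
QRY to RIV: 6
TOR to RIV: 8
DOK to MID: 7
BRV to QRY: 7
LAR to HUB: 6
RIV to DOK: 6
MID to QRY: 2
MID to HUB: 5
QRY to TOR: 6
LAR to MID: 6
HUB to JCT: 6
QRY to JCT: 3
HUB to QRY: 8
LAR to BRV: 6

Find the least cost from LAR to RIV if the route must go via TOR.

Shortest LAR→TOR: LAR–HUB–TOR = 7
Best TOR to RIV: TOR–RIV costing 8
Total via TOR: 7 + 8 = $15.

$15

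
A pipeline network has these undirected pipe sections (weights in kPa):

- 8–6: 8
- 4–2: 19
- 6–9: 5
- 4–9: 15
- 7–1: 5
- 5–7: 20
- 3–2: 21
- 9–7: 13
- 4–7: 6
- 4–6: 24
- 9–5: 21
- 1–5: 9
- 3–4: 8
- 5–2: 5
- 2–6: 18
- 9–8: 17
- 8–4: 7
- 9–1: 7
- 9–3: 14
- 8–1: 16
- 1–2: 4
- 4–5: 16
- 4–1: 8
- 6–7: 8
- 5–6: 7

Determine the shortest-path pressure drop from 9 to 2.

Settle nodes by increasing distance from 9:
9: 0
6: 5  (via 9)
1: 7  (via 9)
2: 11  (via 1)
Shortest route: 9 → 1 → 2 = 11 kPa.

11 kPa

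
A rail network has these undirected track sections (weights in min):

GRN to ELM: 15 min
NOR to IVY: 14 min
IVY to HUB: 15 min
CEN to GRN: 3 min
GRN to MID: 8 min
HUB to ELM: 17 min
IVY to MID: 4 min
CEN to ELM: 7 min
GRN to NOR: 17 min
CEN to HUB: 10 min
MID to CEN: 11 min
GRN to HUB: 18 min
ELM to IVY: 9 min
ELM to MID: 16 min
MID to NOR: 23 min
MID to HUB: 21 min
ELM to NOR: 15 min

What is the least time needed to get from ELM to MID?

13 min

Compare a few routes:
ELM → CEN → MID: 7+11 = 18
ELM → CEN → GRN → MID: 7+3+8 = 18
ELM → MID: 16 = 16
ELM → IVY → MID: 9+4 = 13
The minimum is 13 min via ELM → IVY → MID.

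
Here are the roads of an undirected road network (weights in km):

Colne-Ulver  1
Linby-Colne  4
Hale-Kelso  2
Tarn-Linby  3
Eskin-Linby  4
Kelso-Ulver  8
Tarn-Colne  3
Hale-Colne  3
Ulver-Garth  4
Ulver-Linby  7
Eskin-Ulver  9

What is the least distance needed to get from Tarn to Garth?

Shortest distances from Tarn:
Tarn: 0
Linby: 3  (via Tarn)
Colne: 3  (via Tarn)
Ulver: 4  (via Colne)
Hale: 6  (via Colne)
Eskin: 7  (via Linby)
Kelso: 8  (via Hale)
Garth: 8  (via Ulver)
Shortest route: Tarn–Colne–Ulver–Garth = 8 km.

8 km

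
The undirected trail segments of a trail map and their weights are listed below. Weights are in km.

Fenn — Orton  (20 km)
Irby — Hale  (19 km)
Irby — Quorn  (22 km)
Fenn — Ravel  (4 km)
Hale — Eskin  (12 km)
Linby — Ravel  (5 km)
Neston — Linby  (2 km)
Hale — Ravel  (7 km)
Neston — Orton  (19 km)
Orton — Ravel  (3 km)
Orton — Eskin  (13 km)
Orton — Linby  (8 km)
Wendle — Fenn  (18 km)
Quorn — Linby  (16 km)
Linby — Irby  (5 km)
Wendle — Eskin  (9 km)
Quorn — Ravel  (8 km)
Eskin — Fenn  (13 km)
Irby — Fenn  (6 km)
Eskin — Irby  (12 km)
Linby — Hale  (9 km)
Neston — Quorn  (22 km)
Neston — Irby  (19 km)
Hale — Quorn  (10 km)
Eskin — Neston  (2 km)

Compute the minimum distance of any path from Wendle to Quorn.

26 km

Shortest distances from Wendle:
Wendle: 0
Eskin: 9  (via Wendle)
Neston: 11  (via Eskin)
Linby: 13  (via Neston)
Irby: 18  (via Linby)
Fenn: 18  (via Wendle)
Ravel: 18  (via Linby)
Orton: 21  (via Linby)
Hale: 21  (via Eskin)
Quorn: 26  (via Ravel)
Shortest route: Wendle–Eskin–Neston–Linby–Ravel–Quorn = 26 km.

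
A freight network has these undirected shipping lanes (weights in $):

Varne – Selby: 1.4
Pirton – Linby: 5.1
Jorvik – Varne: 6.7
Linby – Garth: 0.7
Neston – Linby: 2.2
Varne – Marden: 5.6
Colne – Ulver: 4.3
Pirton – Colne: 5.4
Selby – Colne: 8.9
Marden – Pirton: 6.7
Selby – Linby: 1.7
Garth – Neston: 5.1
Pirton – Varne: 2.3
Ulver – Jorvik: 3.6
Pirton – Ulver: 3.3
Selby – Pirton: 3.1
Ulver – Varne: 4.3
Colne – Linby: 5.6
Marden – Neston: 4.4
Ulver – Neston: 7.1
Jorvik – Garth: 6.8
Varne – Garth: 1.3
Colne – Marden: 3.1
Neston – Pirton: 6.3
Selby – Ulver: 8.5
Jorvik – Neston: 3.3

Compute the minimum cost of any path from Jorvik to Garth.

Compare a few routes:
Jorvik–Neston–Linby–Garth: 3.3+2.2+0.7 = 6.2
Jorvik–Garth: 6.8 = 6.8
Cheapest is Jorvik–Neston–Linby–Garth at $6.2.

$6.2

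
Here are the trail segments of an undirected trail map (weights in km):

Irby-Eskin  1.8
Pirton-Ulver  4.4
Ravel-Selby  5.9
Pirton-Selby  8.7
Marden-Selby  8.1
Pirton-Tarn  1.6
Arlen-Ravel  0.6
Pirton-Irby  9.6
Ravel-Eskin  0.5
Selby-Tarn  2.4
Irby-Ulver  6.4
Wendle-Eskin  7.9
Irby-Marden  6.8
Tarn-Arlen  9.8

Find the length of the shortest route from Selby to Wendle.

Enumerating some paths:
Selby–Ravel–Eskin–Wendle: 5.9+0.5+7.9 = 14.3
Selby–Tarn–Arlen–Ravel–Eskin–Wendle: 2.4+9.8+0.6+0.5+7.9 = 21.2
Cheapest is Selby–Ravel–Eskin–Wendle at 14.3 km.

14.3 km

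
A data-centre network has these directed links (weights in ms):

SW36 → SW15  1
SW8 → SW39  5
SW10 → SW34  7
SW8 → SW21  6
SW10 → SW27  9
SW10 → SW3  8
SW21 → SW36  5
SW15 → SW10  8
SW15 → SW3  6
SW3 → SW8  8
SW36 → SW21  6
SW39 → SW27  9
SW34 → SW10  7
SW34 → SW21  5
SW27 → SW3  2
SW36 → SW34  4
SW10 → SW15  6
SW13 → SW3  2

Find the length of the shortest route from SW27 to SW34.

25 ms

Candidate routes:
SW27–SW3–SW8–SW21–SW36–SW15–SW10–SW34: 2+8+6+5+1+8+7 = 37
SW27–SW3–SW8–SW21–SW36–SW34: 2+8+6+5+4 = 25
Cheapest is SW27–SW3–SW8–SW21–SW36–SW34 at 25 ms.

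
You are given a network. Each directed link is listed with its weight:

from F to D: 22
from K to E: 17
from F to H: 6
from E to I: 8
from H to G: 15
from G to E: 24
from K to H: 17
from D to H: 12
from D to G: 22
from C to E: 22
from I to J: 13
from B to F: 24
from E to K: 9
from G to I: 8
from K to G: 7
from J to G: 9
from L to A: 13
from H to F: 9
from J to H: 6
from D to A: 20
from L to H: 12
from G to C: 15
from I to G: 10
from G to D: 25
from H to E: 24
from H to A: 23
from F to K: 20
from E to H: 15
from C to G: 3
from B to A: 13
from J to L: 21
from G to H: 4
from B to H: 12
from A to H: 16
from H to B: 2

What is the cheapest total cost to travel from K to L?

Running Dijkstra from K:
K: 0
G: 7  (via K)
H: 11  (via G)
B: 13  (via H)
I: 15  (via G)
E: 17  (via K)
F: 20  (via H)
C: 22  (via G)
A: 26  (via B)
J: 28  (via I)
D: 32  (via G)
L: 49  (via J)
Shortest route: K–G–I–J–L = 49.

49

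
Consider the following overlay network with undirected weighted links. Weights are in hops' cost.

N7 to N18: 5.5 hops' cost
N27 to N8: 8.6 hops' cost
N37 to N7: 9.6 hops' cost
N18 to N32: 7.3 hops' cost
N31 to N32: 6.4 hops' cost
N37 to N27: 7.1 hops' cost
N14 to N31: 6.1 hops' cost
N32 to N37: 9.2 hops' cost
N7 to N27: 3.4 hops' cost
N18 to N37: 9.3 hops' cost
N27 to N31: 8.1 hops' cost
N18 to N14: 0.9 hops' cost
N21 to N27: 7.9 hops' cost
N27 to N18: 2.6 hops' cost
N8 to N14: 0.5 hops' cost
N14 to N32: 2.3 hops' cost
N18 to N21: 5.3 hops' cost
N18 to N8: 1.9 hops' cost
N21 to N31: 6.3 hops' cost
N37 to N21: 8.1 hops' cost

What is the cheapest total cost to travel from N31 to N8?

6.6 hops' cost

Shortest distances from N31:
N31: 0
N14: 6.1  (via N31)
N21: 6.3  (via N31)
N32: 6.4  (via N31)
N8: 6.6  (via N14)
Shortest route: N31–N14–N8 = 6.6 hops' cost.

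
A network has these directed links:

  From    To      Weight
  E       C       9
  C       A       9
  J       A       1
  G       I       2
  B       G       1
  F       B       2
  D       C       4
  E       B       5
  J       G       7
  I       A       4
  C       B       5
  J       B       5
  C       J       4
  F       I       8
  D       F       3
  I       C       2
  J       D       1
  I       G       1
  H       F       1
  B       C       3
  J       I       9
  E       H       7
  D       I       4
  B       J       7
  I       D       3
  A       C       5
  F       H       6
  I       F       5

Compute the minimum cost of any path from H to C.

Running Dijkstra from H:
H: 0
F: 1  (via H)
B: 3  (via F)
G: 4  (via B)
C: 6  (via B)
Shortest route: H → F → B → C = 6.

6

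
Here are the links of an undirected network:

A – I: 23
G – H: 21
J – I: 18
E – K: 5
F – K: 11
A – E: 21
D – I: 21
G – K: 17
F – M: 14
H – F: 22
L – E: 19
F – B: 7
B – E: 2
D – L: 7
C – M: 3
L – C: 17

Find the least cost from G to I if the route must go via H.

96

Best G to H: G → H costing 21
Shortest H→I: H → F → B → E → A → I = 75
Total via H: 21 + 75 = 96.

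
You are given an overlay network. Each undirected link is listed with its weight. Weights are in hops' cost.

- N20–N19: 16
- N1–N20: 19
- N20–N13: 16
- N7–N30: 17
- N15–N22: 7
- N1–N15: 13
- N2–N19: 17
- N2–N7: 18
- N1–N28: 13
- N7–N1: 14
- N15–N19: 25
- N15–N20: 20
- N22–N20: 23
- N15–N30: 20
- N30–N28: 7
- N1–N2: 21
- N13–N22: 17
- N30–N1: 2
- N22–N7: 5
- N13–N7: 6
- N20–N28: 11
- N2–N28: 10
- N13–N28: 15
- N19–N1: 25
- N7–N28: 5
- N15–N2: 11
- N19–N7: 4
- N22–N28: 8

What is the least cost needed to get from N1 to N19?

18 hops' cost

Enumerating some paths:
N1–N28–N7–N19: 13+5+4 = 22
N1–N7–N19: 14+4 = 18
N1–N19: 25 = 25
N1–N30–N7–N19: 2+17+4 = 23
Cheapest is N1–N7–N19 at 18 hops' cost.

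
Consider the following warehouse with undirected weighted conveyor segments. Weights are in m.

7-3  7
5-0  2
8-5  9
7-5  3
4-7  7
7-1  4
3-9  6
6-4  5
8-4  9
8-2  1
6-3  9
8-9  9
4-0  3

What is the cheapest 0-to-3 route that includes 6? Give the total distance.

Shortest 0→6: 0–4–6 = 8
Shortest 6→3: 6–3 = 9
Total via 6: 8 + 9 = 17 m.

17 m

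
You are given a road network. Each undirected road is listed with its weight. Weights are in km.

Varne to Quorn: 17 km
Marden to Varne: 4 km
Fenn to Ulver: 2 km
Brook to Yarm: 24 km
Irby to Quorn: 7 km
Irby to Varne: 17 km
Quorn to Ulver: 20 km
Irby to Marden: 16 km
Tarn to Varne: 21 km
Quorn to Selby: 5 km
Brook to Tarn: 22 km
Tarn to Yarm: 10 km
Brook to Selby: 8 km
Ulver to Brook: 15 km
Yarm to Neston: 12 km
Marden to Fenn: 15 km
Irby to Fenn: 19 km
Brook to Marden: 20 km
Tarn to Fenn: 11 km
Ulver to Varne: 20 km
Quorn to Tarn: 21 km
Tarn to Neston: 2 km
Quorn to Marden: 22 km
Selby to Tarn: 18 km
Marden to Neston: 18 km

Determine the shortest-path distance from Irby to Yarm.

Candidate routes:
Irby - Quorn - Selby - Tarn - Yarm: 7+5+18+10 = 40
Irby - Quorn - Tarn - Yarm: 7+21+10 = 38
Irby - Fenn - Tarn - Yarm: 19+11+10 = 40
The minimum is 38 km via Irby - Quorn - Tarn - Yarm.

38 km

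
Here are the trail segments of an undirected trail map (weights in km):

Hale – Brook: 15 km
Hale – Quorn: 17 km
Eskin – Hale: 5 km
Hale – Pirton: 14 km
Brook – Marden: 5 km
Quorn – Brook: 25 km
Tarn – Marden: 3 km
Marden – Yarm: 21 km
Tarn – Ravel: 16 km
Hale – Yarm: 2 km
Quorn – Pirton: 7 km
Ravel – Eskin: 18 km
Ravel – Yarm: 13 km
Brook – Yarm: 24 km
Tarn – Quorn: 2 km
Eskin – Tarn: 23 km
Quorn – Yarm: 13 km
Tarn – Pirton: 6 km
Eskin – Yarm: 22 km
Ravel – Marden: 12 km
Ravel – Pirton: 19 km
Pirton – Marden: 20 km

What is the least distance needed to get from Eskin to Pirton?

19 km

Enumerating some paths:
Eskin–Hale–Quorn–Pirton: 5+17+7 = 29
Eskin–Hale–Pirton: 5+14 = 19
Eskin–Hale–Yarm–Quorn–Tarn–Pirton: 5+2+13+2+6 = 28
Eskin–Hale–Yarm–Quorn–Pirton: 5+2+13+7 = 27
Cheapest is Eskin–Hale–Pirton at 19 km.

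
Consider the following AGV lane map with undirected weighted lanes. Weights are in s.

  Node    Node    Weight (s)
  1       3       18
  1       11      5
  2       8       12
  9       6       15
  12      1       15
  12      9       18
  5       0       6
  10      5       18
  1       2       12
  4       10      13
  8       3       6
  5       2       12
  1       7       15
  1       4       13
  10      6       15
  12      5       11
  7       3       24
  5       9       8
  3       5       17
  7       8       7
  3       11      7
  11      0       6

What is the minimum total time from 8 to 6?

46 s

Running Dijkstra from 8:
8: 0
3: 6  (via 8)
7: 7  (via 8)
2: 12  (via 8)
11: 13  (via 3)
1: 18  (via 11)
0: 19  (via 11)
5: 23  (via 3)
4: 31  (via 1)
9: 31  (via 5)
12: 33  (via 1)
10: 41  (via 5)
6: 46  (via 9)
Shortest route: 8–3–5–9–6 = 46 s.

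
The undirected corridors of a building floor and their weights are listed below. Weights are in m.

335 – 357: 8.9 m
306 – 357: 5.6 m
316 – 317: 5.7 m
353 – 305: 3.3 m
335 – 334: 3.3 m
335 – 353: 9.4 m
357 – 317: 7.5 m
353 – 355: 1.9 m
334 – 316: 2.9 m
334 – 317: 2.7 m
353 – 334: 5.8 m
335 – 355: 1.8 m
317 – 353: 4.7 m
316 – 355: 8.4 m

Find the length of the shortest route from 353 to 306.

17.8 m

Compare a few routes:
353 → 355 → 335 → 334 → 317 → 357 → 306: 1.9+1.8+3.3+2.7+7.5+5.6 = 22.8
353 → 355 → 335 → 357 → 306: 1.9+1.8+8.9+5.6 = 18.2
353 → 317 → 357 → 306: 4.7+7.5+5.6 = 17.8
353 → 334 → 317 → 357 → 306: 5.8+2.7+7.5+5.6 = 21.6
The minimum is 17.8 m via 353 → 317 → 357 → 306.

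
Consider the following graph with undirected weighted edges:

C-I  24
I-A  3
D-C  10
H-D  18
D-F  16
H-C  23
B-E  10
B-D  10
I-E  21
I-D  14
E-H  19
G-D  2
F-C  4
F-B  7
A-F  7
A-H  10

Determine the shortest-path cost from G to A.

19

Shortest distances from G:
G: 0
D: 2  (via G)
B: 12  (via D)
C: 12  (via D)
F: 16  (via C)
I: 16  (via D)
A: 19  (via I)
Shortest route: G → D → I → A = 19.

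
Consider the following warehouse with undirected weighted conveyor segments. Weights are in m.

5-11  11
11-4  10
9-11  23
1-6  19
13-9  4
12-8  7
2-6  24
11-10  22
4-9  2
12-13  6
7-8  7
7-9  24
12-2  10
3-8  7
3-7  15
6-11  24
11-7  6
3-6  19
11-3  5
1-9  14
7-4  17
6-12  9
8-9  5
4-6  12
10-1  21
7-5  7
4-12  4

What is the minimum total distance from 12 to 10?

36 m

Running Dijkstra from 12:
12: 0
4: 4  (via 12)
9: 6  (via 4)
13: 6  (via 12)
8: 7  (via 12)
6: 9  (via 12)
2: 10  (via 12)
3: 14  (via 8)
7: 14  (via 8)
11: 14  (via 4)
1: 20  (via 9)
5: 21  (via 7)
10: 36  (via 11)
Shortest route: 12–4–11–10 = 36 m.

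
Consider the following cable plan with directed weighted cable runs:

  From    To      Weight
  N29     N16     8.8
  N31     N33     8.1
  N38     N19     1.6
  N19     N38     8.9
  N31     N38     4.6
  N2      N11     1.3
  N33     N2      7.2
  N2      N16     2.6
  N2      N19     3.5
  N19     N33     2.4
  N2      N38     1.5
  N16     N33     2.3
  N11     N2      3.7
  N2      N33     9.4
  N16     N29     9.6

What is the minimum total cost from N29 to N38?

19.8

Compare a few routes:
N29 → N16 → N33 → N2 → N19 → N38: 8.8+2.3+7.2+3.5+8.9 = 30.7
N29 → N16 → N33 → N2 → N38: 8.8+2.3+7.2+1.5 = 19.8
Cheapest is N29 → N16 → N33 → N2 → N38 at 19.8.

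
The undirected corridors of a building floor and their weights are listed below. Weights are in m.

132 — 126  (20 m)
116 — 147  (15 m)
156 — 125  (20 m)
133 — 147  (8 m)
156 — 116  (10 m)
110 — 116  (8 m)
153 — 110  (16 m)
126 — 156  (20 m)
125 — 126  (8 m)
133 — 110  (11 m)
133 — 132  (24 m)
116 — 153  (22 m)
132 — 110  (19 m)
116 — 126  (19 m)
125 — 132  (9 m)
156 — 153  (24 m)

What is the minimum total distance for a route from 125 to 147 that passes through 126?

42 m

Best 125 to 126: 125–126 costing 8
Best 126 to 147: 126–116–147 costing 34
Total via 126: 8 + 34 = 42 m.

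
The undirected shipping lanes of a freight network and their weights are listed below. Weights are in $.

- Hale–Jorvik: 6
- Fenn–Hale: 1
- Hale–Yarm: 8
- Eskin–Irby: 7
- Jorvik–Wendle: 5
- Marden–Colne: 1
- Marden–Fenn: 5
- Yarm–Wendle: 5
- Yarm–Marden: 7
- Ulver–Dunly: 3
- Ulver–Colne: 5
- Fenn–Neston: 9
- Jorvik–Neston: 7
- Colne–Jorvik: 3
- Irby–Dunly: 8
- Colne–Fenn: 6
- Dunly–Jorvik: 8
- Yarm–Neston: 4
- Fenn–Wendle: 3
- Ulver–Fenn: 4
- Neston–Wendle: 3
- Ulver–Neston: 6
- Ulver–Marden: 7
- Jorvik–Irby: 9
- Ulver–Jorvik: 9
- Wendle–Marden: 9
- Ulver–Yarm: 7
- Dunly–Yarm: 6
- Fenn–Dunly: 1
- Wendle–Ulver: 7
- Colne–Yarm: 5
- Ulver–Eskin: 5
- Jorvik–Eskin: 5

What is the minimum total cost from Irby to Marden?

$13

Settle nodes by increasing distance from Irby:
Irby: 0
Eskin: 7  (via Irby)
Dunly: 8  (via Irby)
Fenn: 9  (via Dunly)
Jorvik: 9  (via Irby)
Hale: 10  (via Fenn)
Ulver: 11  (via Dunly)
Colne: 12  (via Jorvik)
Wendle: 12  (via Fenn)
Marden: 13  (via Colne)
Shortest route: Irby → Jorvik → Colne → Marden = $13.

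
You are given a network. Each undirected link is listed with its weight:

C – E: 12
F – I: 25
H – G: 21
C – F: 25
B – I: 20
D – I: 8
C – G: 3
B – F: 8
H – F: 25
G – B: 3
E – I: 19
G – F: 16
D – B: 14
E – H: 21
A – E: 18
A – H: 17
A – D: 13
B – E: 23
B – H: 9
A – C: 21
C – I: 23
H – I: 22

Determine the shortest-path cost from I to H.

Running Dijkstra from I:
I: 0
D: 8  (via I)
E: 19  (via I)
B: 20  (via I)
A: 21  (via D)
H: 22  (via I)
Shortest route: I → H = 22.

22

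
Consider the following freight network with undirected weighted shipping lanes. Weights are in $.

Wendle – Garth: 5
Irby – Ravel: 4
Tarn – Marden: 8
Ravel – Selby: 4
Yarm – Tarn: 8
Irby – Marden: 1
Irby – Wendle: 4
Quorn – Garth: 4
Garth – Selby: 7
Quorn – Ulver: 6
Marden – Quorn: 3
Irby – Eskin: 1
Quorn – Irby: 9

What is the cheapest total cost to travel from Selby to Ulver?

Candidate routes:
Selby → Ravel → Irby → Marden → Quorn → Ulver: 4+4+1+3+6 = 18
Selby → Ravel → Irby → Quorn → Ulver: 4+4+9+6 = 23
Selby → Garth → Quorn → Ulver: 7+4+6 = 17
Cheapest is Selby → Garth → Quorn → Ulver at $17.

$17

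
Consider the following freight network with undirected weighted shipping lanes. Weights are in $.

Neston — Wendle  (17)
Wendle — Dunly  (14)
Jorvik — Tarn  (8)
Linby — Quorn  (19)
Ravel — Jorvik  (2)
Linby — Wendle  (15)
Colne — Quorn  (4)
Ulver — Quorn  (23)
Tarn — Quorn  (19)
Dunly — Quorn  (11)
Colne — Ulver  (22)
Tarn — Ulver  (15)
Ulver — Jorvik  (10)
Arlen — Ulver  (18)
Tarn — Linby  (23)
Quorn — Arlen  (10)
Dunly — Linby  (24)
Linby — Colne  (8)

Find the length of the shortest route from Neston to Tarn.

$55

Settle nodes by increasing distance from Neston:
Neston: 0
Wendle: 17  (via Neston)
Dunly: 31  (via Wendle)
Linby: 32  (via Wendle)
Colne: 40  (via Linby)
Quorn: 42  (via Dunly)
Arlen: 52  (via Quorn)
Tarn: 55  (via Linby)
Shortest route: Neston–Wendle–Linby–Tarn = $55.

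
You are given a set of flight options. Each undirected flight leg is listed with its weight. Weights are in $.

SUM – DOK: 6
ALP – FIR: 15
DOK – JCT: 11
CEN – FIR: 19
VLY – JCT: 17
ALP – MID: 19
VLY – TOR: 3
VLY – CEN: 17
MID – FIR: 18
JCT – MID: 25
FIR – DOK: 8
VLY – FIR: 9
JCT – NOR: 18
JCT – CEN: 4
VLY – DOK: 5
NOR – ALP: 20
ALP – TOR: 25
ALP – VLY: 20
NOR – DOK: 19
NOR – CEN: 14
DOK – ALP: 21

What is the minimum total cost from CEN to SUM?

Candidate routes:
CEN–VLY–DOK–SUM: 17+5+6 = 28
CEN–JCT–DOK–SUM: 4+11+6 = 21
The minimum is $21 via CEN–JCT–DOK–SUM.

$21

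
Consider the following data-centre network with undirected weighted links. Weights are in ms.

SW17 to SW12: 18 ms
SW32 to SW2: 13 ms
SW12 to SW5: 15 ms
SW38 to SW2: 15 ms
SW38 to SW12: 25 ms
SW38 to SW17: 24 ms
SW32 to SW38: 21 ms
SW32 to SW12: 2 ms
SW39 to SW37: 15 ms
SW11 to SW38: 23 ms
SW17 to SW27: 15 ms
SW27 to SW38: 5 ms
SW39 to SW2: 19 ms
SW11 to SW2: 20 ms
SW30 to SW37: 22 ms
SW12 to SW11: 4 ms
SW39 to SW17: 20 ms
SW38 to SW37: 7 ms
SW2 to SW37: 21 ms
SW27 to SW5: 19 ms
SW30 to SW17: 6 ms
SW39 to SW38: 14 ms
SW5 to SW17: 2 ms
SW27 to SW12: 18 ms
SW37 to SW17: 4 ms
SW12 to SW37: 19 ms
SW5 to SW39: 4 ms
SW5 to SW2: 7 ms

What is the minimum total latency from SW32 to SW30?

Candidate routes:
SW32 - SW12 - SW17 - SW30: 2+18+6 = 26
SW32 - SW2 - SW5 - SW17 - SW30: 13+7+2+6 = 28
SW32 - SW12 - SW5 - SW17 - SW30: 2+15+2+6 = 25
Cheapest is SW32 - SW12 - SW5 - SW17 - SW30 at 25 ms.

25 ms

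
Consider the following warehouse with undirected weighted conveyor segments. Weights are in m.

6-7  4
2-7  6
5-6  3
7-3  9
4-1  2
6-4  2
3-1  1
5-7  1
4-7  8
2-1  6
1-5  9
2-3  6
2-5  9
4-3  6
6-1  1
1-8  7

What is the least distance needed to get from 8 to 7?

12 m

Running Dijkstra from 8:
8: 0
1: 7  (via 8)
3: 8  (via 1)
6: 8  (via 1)
4: 9  (via 1)
5: 11  (via 6)
7: 12  (via 6)
Shortest route: 8–1–6–7 = 12 m.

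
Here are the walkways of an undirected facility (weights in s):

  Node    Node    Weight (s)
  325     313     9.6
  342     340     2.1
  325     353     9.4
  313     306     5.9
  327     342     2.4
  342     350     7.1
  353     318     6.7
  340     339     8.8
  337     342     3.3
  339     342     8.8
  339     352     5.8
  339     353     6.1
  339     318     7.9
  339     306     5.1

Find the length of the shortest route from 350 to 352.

Compare a few routes:
350 - 342 - 339 - 352: 7.1+8.8+5.8 = 21.7
350 - 342 - 340 - 339 - 352: 7.1+2.1+8.8+5.8 = 23.8
The minimum is 21.7 s via 350 - 342 - 339 - 352.

21.7 s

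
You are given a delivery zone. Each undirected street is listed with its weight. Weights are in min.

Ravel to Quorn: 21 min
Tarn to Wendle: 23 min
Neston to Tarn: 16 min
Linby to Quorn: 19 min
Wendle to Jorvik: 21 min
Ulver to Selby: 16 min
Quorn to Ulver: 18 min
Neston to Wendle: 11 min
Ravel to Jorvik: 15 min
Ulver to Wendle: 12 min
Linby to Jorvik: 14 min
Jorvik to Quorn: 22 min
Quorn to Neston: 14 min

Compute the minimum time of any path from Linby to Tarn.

Settle nodes by increasing distance from Linby:
Linby: 0
Jorvik: 14  (via Linby)
Quorn: 19  (via Linby)
Ravel: 29  (via Jorvik)
Neston: 33  (via Quorn)
Wendle: 35  (via Jorvik)
Ulver: 37  (via Quorn)
Tarn: 49  (via Neston)
Shortest route: Linby–Quorn–Neston–Tarn = 49 min.

49 min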